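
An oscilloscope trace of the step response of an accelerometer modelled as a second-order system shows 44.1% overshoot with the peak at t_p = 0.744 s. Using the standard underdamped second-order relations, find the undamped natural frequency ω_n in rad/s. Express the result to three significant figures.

The overshoot fixes ζ = −ln(OS)/√(π²+ln²(OS)) = 0.252.
t_p = π/ω_d ⇒ ω_d = 4.22 rad/s; then ω_n = ω_d/√(1−ζ²) = 4.36 rad/s.

ω_n ≈ 4.36 rad/s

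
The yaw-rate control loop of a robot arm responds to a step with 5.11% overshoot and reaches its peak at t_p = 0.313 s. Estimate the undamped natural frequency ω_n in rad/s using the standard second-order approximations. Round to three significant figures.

ω_n ≈ 13.8 rad/s

The overshoot fixes ζ = −ln(OS)/√(π²+ln²(OS)) = 0.687.
From t_p = π/ω_d, ω_d = π/0.313 = 10.0 rad/s, so ω_n = ω_d/√(1−ζ²) = 13.8 rad/s.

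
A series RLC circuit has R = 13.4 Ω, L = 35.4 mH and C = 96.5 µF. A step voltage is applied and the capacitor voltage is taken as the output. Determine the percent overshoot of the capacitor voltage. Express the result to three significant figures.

For a series RLC circuit (capacitor voltage as output), ω_n = 1/√(LC) = 1/√(35.4 mH · 96.5 µF) = 541 rad/s.
ζ = (R/2)·√(C/L) = (13.4/2)·√(96.5 µF/35.4 mH) = 0.350.
%OS = 100 e^{−πζ/√(1−ζ²)} with ζ = 0.350 gives 30.9%.

%OS ≈ 30.9%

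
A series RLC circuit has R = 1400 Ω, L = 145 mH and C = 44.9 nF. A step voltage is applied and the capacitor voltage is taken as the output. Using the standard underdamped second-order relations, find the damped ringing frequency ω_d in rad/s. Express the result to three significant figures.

ω_d ≈ 11400 rad/s

For a series RLC circuit (capacitor voltage as output), ω_n = 1/√(LC) = 1/√(145 mH · 44.9 nF) = 12400 rad/s.
ζ = (R/2)·√(C/L) = (1400/2)·√(44.9 nF/145 mH) = 0.390.
ω_d = 12400·√(1 − 0.390²) = 11400 rad/s.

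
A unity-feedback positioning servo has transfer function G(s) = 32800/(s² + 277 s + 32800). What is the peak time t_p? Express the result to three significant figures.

t_p ≈ 0.0269 s

Matching coefficients with s² + 2ζω_n s + ω_n² gives ω_n² = 32800 ⇒ ω_n = 181 rad/s, and ζ = 277/(2ω_n) = 0.765.
The damped frequency ω_d = ω_n√(1−ζ²) = 117 rad/s. Then t_p = π/ω_d = 0.0269 s.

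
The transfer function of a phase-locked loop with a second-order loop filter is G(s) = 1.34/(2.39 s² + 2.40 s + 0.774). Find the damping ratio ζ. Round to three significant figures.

Dividing through by 2.39: denominator becomes s² + 1.004 s + 0.3238.
So ω_n = √0.3238 = 0.569 rad/s and ζ = 1.004/(2·0.569) = 0.882.

ζ ≈ 0.882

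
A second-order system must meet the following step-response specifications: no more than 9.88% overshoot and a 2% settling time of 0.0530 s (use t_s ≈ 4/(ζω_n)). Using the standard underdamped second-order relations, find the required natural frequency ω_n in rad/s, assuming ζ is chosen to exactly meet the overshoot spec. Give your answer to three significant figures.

Inverting the overshoot relation: ζ = |ln 0.0988|/√(π² + ln²0.0988) = 0.593.
Then ω_n = 4/(ζ t_s) = 4/(0.593 × 0.0530) = 127 rad/s.

ω_n ≈ 127 rad/s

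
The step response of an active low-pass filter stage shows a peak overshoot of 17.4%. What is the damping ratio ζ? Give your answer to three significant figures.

ζ = −ln(OS)/√(π² + (ln OS)²). With OS = 0.174, ln OS = −1.749 and ζ = 1.749/3.595 = 0.486.

ζ ≈ 0.486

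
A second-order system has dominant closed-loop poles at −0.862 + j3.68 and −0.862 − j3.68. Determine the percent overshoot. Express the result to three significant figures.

%OS ≈ 47.9%

|pole| = ω_n = √(0.862² + 3.68²) = 3.78 rad/s; ζ = cos θ = σ/ω_n = 0.228.
%OS = 100·exp(−πζ/√(1−ζ²)) = 47.9%.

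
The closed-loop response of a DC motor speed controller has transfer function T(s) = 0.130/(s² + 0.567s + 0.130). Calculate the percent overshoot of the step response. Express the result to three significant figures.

Matching coefficients with s² + 2ζω_n s + ω_n² gives ω_n² = 0.130 ⇒ ω_n = 0.361 rad/s, and ζ = 0.567/(2ω_n) = 0.786.
Overshoot: exp(−π·0.786/√(1−0.786²)) = 0.0184, i.e. 1.84%.

%OS ≈ 1.84%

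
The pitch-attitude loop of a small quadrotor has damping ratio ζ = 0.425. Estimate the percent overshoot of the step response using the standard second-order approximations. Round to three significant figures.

%OS ≈ 22.9%

For an underdamped second-order system, %OS = 100·exp(−πζ/√(1−ζ²)).
πζ/√(1−ζ²) = π·0.425/√(1−0.181) = 1.475, so %OS = 100·e^(−1.475) = 22.9%.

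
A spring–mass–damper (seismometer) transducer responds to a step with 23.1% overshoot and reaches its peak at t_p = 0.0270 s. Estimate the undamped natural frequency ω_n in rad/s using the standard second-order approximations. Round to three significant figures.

ω_n ≈ 128 rad/s

From the overshoot, ζ = −ln(OS)/√(π²+ln²(OS)) = 0.423.
t_p = π/ω_d ⇒ ω_d = 116 rad/s; then ω_n = ω_d/√(1−ζ²) = 128 rad/s.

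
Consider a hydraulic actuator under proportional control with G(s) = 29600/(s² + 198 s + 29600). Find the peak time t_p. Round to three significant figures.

Matching coefficients with s² + 2ζω_n s + ω_n² gives ω_n² = 29600 ⇒ ω_n = 172 rad/s, and ζ = 198/(2ω_n) = 0.575.
The damped frequency ω_d = ω_n√(1−ζ²) = 141 rad/s. Then t_p = π/ω_d = 0.0223 s.

t_p ≈ 0.0223 s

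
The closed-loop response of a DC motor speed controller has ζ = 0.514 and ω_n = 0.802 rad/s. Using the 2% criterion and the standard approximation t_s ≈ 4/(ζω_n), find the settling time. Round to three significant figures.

t_s ≈ 9.70 s

t_s ≈ 4/(ζω_n) = 4/(0.514 × 0.802) = 9.70 s.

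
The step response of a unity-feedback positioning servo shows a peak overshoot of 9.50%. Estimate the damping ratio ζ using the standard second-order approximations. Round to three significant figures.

ζ ≈ 0.600

ζ = −ln(OS)/√(π² + (ln OS)²). With OS = 0.0950, ln OS = −2.354 and ζ = 2.354/3.926 = 0.600.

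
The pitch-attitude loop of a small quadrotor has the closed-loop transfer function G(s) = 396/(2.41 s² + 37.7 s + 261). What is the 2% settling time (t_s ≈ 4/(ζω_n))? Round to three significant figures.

Dividing through by 2.41: denominator becomes s² + 15.64 s + 108.3.
So ω_n = √108.3 = 10.4 rad/s and ζ = 15.64/(2·10.4) = 0.752.
t_s ≈ 4/(ζω_n) = 0.511 s.

t_s ≈ 0.511 s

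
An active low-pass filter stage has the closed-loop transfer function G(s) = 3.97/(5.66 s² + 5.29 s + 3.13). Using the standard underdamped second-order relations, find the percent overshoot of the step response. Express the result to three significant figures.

%OS ≈ 7.90%

Dividing through by 5.66: denominator becomes s² + 0.9346 s + 0.5530.
So ω_n = √0.5530 = 0.744 rad/s and ζ = 0.9346/(2·0.744) = 0.628.
%OS = 100 e^{−πζ/√(1−ζ²)} with ζ = 0.628 gives 7.90%.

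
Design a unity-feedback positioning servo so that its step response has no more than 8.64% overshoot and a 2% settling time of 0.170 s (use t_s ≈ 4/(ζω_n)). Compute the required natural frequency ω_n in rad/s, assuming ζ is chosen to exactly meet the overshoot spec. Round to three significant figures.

ω_n ≈ 38.3 rad/s

From %OS = 100·exp(−πζ/√(1−ζ²)), invert to get ζ = −ln(OS)/√(π² + ln²(OS)) with OS = 0.0864.
−ln 0.0864 = 2.449, so ζ = 2.449/√(π² + 5.996) = 0.615.
Then ω_n = 4/(ζ t_s) = 4/(0.615 × 0.170) = 38.3 rad/s.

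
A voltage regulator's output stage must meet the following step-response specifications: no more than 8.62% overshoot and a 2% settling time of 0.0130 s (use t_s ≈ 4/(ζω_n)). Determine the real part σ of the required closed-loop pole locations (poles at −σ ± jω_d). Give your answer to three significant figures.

The settling-time spec alone fixes σ = ζω_n = 4/t_s = 4/0.0130 = 308.
(Overshoot then fixes ζ = 0.615 and hence ω_d = σ·√(1−ζ²)/ζ = 394 rad/s.)

σ ≈ 308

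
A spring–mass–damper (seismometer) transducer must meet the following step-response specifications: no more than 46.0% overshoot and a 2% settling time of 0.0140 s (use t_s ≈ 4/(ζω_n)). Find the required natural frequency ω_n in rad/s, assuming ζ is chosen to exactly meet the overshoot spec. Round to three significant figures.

Inverting the overshoot relation: ζ = |ln 0.460|/√(π² + ln²0.460) = 0.240.
Then ω_n = 4/(ζ t_s) = 4/(0.240 × 0.0140) = 1190 rad/s.

ω_n ≈ 1190 rad/s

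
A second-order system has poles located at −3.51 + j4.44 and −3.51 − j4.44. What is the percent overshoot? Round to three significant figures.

The poles are at −σ ± jω_d with σ = 3.51 and ω_d = 4.44, so ω_n = √(σ²+ω_d²) = 5.66 rad/s and ζ = σ/ω_n = 0.620.
%OS = 100 e^{−πζ/√(1−ζ²)} with ζ = 0.620 gives 8.34%.

%OS ≈ 8.34%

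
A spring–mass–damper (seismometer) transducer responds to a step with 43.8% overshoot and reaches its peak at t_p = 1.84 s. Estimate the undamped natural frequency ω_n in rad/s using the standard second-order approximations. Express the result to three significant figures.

ω_n ≈ 1.77 rad/s

ζ from %OS: ζ = |ln 0.438|/√(π²+ln²0.438) = 0.254.
t_p = π/ω_d ⇒ ω_d = 1.71 rad/s; then ω_n = ω_d/√(1−ζ²) = 1.77 rad/s.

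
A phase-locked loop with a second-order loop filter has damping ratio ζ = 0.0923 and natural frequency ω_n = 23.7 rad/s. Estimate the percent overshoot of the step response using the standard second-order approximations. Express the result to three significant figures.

For an underdamped second-order system, %OS = 100·exp(−πζ/√(1−ζ²)).
πζ/√(1−ζ²) = π·0.0923/√(1−0.00852) = 0.2912, so %OS = 100·e^(−0.2912) = 74.7%.

%OS ≈ 74.7%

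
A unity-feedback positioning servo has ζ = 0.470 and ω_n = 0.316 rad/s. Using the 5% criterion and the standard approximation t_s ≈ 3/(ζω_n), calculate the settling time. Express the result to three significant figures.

t_s ≈ 3/(ζω_n) = 3/(0.470 × 0.316) = 20.2 s.

t_s ≈ 20.2 s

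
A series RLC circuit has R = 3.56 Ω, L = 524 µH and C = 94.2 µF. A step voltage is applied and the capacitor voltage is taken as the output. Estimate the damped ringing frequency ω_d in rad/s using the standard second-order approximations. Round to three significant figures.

For a series RLC circuit (capacitor voltage as output), ω_n = 1/√(LC) = 1/√(524 µH · 94.2 µF) = 4500 rad/s.
ζ = (R/2)·√(C/L) = (3.56/2)·√(94.2 µF/524 µH) = 0.755.
ω_d = 4500·√(1 − 0.755²) = 2950 rad/s.

ω_d ≈ 2950 rad/s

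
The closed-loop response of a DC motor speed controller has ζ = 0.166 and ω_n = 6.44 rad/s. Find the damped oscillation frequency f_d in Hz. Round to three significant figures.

ω_d = ω_n√(1−ζ²) = 6.44·√0.972 = 6.35 rad/s.
f_d = ω_d/(2π) = 1.01 Hz.

f_d ≈ 1.01 Hz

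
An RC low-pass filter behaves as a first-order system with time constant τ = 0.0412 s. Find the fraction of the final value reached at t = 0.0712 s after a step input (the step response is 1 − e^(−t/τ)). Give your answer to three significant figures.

y/y_∞ ≈ 0.822

y(t)/y_∞ = 1 − e^(−t/τ) = 1 − e^(−0.0712/0.0412) = 1 − e^(−1.73) = 0.822.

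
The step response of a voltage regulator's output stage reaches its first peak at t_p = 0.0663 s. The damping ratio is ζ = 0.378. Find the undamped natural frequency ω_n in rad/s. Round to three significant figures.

Peak time t_p = π/ω_d, so ω_d = π/t_p = π/0.0663 = 47.4 rad/s.
ω_n = ω_d/√(1−ζ²) = 47.4/√0.857 = 51.2 rad/s.

ω_n ≈ 51.2 rad/s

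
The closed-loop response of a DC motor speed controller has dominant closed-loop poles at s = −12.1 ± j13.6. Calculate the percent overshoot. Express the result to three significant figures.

|pole| = ω_n = √(12.1² + 13.6²) = 18.2 rad/s; ζ = cos θ = σ/ω_n = 0.665.
%OS = 100·exp(−πζ/√(1−ζ²)) = 6.11%.

%OS ≈ 6.11%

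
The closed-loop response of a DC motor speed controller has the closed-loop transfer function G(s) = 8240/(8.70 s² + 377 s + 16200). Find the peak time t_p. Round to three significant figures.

t_p ≈ 0.0842 s

Dividing through by 8.70: denominator becomes s² + 43.33 s + 1862.
So ω_n = √1862 = 43.2 rad/s and ζ = 43.33/(2·43.2) = 0.502.
The damped frequency ω_d = ω_n√(1−ζ²) = 37.3 rad/s. t_p = π/ω_d = 0.0842 s.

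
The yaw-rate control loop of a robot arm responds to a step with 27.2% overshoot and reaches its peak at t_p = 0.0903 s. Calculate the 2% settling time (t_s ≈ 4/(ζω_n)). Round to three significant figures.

From the overshoot, ζ = −ln(OS)/√(π²+ln²(OS)) = 0.383.
t_p = π/ω_d ⇒ ω_d = 34.8 rad/s; then ω_n = ω_d/√(1−ζ²) = 37.7 rad/s.
t_s ≈ 4/(ζω_n) = 4/(0.383·37.7) = 0.277 s.

t_s ≈ 0.277 s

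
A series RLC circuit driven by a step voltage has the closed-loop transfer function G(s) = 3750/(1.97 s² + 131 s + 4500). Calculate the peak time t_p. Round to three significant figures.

t_p ≈ 0.0915 s

Dividing through by 1.97: denominator becomes s² + 66.50 s + 2284.
So ω_n = √2284 = 47.8 rad/s and ζ = 66.50/(2·47.8) = 0.696.
ω_d = 47.8·√(1 − 0.696²) = 34.3 rad/s. t_p = π/ω_d = 0.0915 s.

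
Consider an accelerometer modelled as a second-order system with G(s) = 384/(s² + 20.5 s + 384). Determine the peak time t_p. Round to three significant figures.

Matching coefficients with s² + 2ζω_n s + ω_n² gives ω_n² = 384 ⇒ ω_n = 19.6 rad/s, and ζ = 20.5/(2ω_n) = 0.523.
ω_d = ω_n√(1−ζ²) = 16.7 rad/s. Then t_p = π/ω_d = 0.188 s.

t_p ≈ 0.188 s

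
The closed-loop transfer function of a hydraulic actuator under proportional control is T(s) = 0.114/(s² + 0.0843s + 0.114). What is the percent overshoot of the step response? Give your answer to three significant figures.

%OS ≈ 67.3%

Comparing the denominator to s² + 2ζω_n s + ω_n²: ω_n = √0.114 = 0.338 rad/s, and 2ζω_n = 0.0843 so ζ = 0.0843/(2·0.338) = 0.125.
Overshoot: exp(−π·0.125/√(1−0.125²)) = 0.673, i.e. 67.3%.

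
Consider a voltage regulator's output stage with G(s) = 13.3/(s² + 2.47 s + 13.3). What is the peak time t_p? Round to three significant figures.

Comparing the denominator to s² + 2ζω_n s + ω_n²: ω_n = √13.3 = 3.65 rad/s, and 2ζω_n = 2.47 so ζ = 2.47/(2·3.65) = 0.339.
ω_d = 3.65·√(1 − 0.339²) = 3.43 rad/s. Then t_p = π/ω_d = 0.916 s.

t_p ≈ 0.916 s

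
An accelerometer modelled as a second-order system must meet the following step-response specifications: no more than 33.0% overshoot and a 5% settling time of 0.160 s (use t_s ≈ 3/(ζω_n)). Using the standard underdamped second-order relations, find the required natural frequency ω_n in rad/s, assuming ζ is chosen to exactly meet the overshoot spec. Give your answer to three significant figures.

ω_n ≈ 56.3 rad/s

Inverting the overshoot relation: ζ = |ln 0.330|/√(π² + ln²0.330) = 0.333.
From t_s ≈ 3/(ζω_n): ω_n = 3/(ζ·t_s) = 3/(0.333·0.160) = 56.3 rad/s.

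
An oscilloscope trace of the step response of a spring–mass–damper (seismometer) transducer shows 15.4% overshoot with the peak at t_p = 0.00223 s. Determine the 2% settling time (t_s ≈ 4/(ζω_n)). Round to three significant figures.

t_s ≈ 0.00477 s

ζ from %OS: ζ = |ln 0.154|/√(π²+ln²0.154) = 0.512.
From t_p = π/ω_d, ω_d = π/0.00223 = 1410 rad/s, so ω_n = ω_d/√(1−ζ²) = 1640 rad/s.
t_s ≈ 4/(ζω_n) = 4/(0.512·1640) = 0.00477 s.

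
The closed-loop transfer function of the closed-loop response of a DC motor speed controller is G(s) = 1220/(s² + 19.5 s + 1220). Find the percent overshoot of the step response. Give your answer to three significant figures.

%OS ≈ 40.1%

Matching coefficients with s² + 2ζω_n s + ω_n² gives ω_n² = 1220 ⇒ ω_n = 34.9 rad/s, and ζ = 19.5/(2ω_n) = 0.279.
%OS = 100 e^{−πζ/√(1−ζ²)} with ζ = 0.279 gives 40.1%.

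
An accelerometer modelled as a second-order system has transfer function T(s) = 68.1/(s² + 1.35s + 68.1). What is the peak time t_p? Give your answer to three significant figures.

t_p ≈ 0.382 s

Matching coefficients with s² + 2ζω_n s + ω_n² gives ω_n² = 68.1 ⇒ ω_n = 8.25 rad/s, and ζ = 1.35/(2ω_n) = 0.0818.
ω_d = ω_n√(1−ζ²) = 8.22 rad/s. Then t_p = π/ω_d = 0.382 s.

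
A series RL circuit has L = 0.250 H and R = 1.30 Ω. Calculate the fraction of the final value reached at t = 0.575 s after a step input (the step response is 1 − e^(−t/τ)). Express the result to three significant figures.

y/y_∞ ≈ 0.950

τ = L/R = 0.250/1.30 = 0.192 s.
y(t)/y_∞ = 1 − e^(−t/τ) = 1 − e^(−0.575/0.192) = 1 − e^(−2.99) = 0.950.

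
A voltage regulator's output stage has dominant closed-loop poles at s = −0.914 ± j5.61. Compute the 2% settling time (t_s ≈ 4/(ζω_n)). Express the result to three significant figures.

For poles at −σ ± jω_d, ζω_n = σ = 0.914, so t_s ≈ 4/σ = 4.38 s.

t_s ≈ 4.38 s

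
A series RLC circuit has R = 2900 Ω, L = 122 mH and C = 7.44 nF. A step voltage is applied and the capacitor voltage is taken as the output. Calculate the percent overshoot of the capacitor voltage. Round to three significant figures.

For a series RLC circuit (capacitor voltage as output), ω_n = 1/√(LC) = 1/√(122 mH · 7.44 nF) = 33200 rad/s.
ζ = (R/2)·√(C/L) = (2900/2)·√(7.44 nF/122 mH) = 0.358.
%OS = 100 e^{−πζ/√(1−ζ²)} with ζ = 0.358 gives 30.0%.

%OS ≈ 30.0%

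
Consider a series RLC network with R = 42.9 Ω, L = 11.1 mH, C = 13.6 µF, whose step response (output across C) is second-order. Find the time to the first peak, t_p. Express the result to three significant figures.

For a series RLC circuit (capacitor voltage as output), ω_n = 1/√(LC) = 1/√(11.1 mH · 13.6 µF) = 2570 rad/s.
ζ = (R/2)·√(C/L) = (42.9/2)·√(13.6 µF/11.1 mH) = 0.751.
The damped frequency ω_d = ω_n√(1−ζ²) = 1700 rad/s. t_p = π/ω_d = 0.00185 s.

t_p ≈ 0.00185 s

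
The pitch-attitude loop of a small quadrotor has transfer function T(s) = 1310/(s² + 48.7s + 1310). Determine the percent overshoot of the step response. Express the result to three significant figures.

ω_n = √1310 = 36.2 rad/s; ζ = 48.7/(2·36.2) = 0.673.
%OS = 100 e^{−πζ/√(1−ζ²)} with ζ = 0.673 gives 5.75%.

%OS ≈ 5.75%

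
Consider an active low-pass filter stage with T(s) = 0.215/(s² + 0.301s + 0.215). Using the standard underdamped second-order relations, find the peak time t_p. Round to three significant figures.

Comparing the denominator to s² + 2ζω_n s + ω_n²: ω_n = √0.215 = 0.464 rad/s, and 2ζω_n = 0.301 so ζ = 0.301/(2·0.464) = 0.325.
ω_d = 0.464·√(1 − 0.325²) = 0.439 rad/s. Then t_p = π/ω_d = 7.16 s.

t_p ≈ 7.16 s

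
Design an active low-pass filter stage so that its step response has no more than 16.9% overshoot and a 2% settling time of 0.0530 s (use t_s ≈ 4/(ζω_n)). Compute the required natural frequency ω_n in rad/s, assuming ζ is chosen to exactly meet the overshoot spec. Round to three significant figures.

From %OS = 100·exp(−πζ/√(1−ζ²)), invert to get ζ = −ln(OS)/√(π² + ln²(OS)) with OS = 0.169.
−ln 0.169 = 1.778, so ζ = 1.778/√(π² + 3.161) = 0.493.
From t_s ≈ 4/(ζω_n): ω_n = 4/(ζ·t_s) = 4/(0.493·0.0530) = 153 rad/s.

ω_n ≈ 153 rad/s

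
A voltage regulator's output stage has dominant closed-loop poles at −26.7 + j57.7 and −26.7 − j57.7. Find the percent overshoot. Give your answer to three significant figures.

%OS ≈ 23.4%

With σ = 26.7, ω_d = 57.7: ω_n = √(σ²+ω_d²) = 63.6 rad/s, ζ = σ/ω_n = 0.420.
%OS = 100·exp(−πζ/√(1−ζ²)) = 23.4%.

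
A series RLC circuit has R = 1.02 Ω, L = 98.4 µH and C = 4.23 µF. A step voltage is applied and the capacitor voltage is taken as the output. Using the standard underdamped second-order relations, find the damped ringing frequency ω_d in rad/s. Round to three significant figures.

ω_d ≈ 48700 rad/s

For a series RLC circuit (capacitor voltage as output), ω_n = 1/√(LC) = 1/√(98.4 µH · 4.23 µF) = 49000 rad/s.
ζ = (R/2)·√(C/L) = (1.02/2)·√(4.23 µF/98.4 µH) = 0.106.
ω_d = 49000·√(1 − 0.106²) = 48700 rad/s.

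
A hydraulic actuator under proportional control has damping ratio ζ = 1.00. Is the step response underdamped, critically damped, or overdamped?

Since ζ = 1, the system is critically damped.

critically damped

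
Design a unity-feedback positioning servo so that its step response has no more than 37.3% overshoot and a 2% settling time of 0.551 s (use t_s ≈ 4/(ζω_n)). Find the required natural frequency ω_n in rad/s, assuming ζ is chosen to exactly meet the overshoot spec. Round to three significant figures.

ω_n ≈ 24.2 rad/s

Inverting the overshoot relation: ζ = |ln 0.373|/√(π² + ln²0.373) = 0.300.
From t_s ≈ 4/(ζω_n): ω_n = 4/(ζ·t_s) = 4/(0.300·0.551) = 24.2 rad/s.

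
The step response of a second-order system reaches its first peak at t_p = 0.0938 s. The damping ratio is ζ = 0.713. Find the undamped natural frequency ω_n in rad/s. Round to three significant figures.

Peak time t_p = π/ω_d, so ω_d = π/t_p = π/0.0938 = 33.5 rad/s.
ω_n = ω_d/√(1−ζ²) = 33.5/√0.492 = 47.8 rad/s.

ω_n ≈ 47.8 rad/s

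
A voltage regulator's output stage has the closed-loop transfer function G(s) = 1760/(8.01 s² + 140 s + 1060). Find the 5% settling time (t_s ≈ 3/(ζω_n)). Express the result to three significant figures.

t_s ≈ 0.343 s

Dividing through by 8.01: denominator becomes s² + 17.48 s + 132.3.
So ω_n = √132.3 = 11.5 rad/s and ζ = 17.48/(2·11.5) = 0.760.
t_s ≈ 3/(ζω_n) = 0.343 s.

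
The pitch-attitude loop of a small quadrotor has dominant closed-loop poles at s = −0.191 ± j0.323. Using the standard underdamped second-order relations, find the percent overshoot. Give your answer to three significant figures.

The poles are at −σ ± jω_d with σ = 0.191 and ω_d = 0.323, so ω_n = √(σ²+ω_d²) = 0.375 rad/s and ζ = σ/ω_n = 0.509.
%OS = 100·exp(−πζ/√(1−ζ²)) = 15.6%.

%OS ≈ 15.6%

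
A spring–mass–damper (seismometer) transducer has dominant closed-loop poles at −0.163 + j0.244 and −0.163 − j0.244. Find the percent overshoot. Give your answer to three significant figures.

%OS ≈ 12.3%

With σ = 0.163, ω_d = 0.244: ω_n = √(σ²+ω_d²) = 0.293 rad/s, ζ = σ/ω_n = 0.555.
Overshoot: exp(−π·0.555/√(1−0.555²)) = 0.123, i.e. 12.3%.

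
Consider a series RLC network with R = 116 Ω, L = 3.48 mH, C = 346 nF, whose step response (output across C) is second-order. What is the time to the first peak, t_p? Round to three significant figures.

t_p ≈ 0.000134 s

For a series RLC circuit (capacitor voltage as output), ω_n = 1/√(LC) = 1/√(3.48 mH · 346 nF) = 28800 rad/s.
ζ = (R/2)·√(C/L) = (116/2)·√(346 nF/3.48 mH) = 0.578.
ω_d = 28800·√(1 − 0.578²) = 23500 rad/s. t_p = π/ω_d = 0.000134 s.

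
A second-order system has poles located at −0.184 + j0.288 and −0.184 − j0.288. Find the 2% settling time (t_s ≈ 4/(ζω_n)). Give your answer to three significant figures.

t_s ≈ 21.7 s

For poles at −σ ± jω_d, ζω_n = σ = 0.184, so t_s ≈ 4/σ = 21.7 s.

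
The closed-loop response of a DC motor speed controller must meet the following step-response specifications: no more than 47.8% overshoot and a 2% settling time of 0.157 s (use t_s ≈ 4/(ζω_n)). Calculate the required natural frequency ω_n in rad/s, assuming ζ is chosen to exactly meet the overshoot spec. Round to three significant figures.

ω_n ≈ 111 rad/s

Inverting the overshoot relation: ζ = |ln 0.478|/√(π² + ln²0.478) = 0.229.
From t_s ≈ 4/(ζω_n): ω_n = 4/(ζ·t_s) = 4/(0.229·0.157) = 111 rad/s.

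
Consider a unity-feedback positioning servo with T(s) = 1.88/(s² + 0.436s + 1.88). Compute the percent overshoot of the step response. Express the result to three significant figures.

Matching coefficients with s² + 2ζω_n s + ω_n² gives ω_n² = 1.88 ⇒ ω_n = 1.37 rad/s, and ζ = 0.436/(2ω_n) = 0.159.
%OS = 100 e^{−πζ/√(1−ζ²)} with ζ = 0.159 gives 60.3%.

%OS ≈ 60.3%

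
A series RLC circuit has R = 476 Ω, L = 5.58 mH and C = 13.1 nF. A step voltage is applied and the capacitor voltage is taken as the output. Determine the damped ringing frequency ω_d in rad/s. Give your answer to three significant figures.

ω_d ≈ 109000 rad/s

For a series RLC circuit (capacitor voltage as output), ω_n = 1/√(LC) = 1/√(5.58 mH · 13.1 nF) = 117000 rad/s.
ζ = (R/2)·√(C/L) = (476/2)·√(13.1 nF/5.58 mH) = 0.365.
The damped frequency ω_d = ω_n√(1−ζ²) = 109000 rad/s.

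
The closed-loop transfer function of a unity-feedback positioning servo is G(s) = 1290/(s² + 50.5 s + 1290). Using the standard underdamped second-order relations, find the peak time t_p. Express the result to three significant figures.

t_p ≈ 0.123 s

ω_n = √1290 = 35.9 rad/s; ζ = 50.5/(2·35.9) = 0.703.
ω_d = 35.9·√(1 − 0.703²) = 25.5 rad/s. Then t_p = π/ω_d = 0.123 s.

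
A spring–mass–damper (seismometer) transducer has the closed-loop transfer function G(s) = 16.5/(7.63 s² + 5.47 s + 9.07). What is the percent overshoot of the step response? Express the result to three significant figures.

Dividing through by 7.63: denominator becomes s² + 0.7169 s + 1.189.
So ω_n = √1.189 = 1.09 rad/s and ζ = 0.7169/(2·1.09) = 0.329.
%OS = 100·exp(−πζ/√(1−ζ²)) = 33.5%.

%OS ≈ 33.5%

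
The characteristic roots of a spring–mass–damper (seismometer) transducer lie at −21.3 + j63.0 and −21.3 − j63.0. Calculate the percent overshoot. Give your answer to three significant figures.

|pole| = ω_n = √(21.3² + 63.0²) = 66.5 rad/s; ζ = cos θ = σ/ω_n = 0.320.
%OS = 100·exp(−πζ/√(1−ζ²)) = 34.6%.

%OS ≈ 34.6%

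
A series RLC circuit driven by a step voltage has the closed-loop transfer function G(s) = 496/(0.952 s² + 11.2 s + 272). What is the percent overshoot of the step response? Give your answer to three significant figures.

%OS ≈ 31.2%

Dividing through by 0.952: denominator becomes s² + 11.76 s + 285.7.
So ω_n = √285.7 = 16.9 rad/s and ζ = 11.76/(2·16.9) = 0.348.
Overshoot: exp(−π·0.348/√(1−0.348²)) = 0.312, i.e. 31.2%.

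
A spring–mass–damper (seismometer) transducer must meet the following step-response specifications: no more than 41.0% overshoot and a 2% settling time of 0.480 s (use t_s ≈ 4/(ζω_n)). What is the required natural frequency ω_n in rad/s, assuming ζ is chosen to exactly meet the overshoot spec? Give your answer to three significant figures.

ω_n ≈ 30.5 rad/s

Inverting the overshoot relation: ζ = |ln 0.410|/√(π² + ln²0.410) = 0.273.
From t_s ≈ 4/(ζω_n): ω_n = 4/(ζ·t_s) = 4/(0.273·0.480) = 30.5 rad/s.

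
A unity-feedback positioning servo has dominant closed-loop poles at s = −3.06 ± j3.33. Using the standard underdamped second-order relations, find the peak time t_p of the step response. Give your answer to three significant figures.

t_p = π/ω_d with ω_d = 3.33 (the imaginary part), so t_p = 0.943 s.

t_p ≈ 0.943 s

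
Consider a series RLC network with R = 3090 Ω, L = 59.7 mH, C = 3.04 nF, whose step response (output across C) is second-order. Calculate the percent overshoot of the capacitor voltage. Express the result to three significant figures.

%OS ≈ 31.1%

For a series RLC circuit (capacitor voltage as output), ω_n = 1/√(LC) = 1/√(59.7 mH · 3.04 nF) = 74200 rad/s.
ζ = (R/2)·√(C/L) = (3090/2)·√(3.04 nF/59.7 mH) = 0.349.
%OS = 100 e^{−πζ/√(1−ζ²)} with ζ = 0.349 gives 31.1%.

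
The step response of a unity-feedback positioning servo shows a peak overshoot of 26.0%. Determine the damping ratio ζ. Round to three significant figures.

ζ ≈ 0.394

ζ = −ln(OS)/√(π² + (ln OS)²). With OS = 0.260, ln OS = −1.347 and ζ = 1.347/3.418 = 0.394.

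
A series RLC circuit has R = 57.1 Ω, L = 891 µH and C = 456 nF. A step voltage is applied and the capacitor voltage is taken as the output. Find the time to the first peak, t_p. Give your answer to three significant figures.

t_p ≈ 0.0000829 s

For a series RLC circuit (capacitor voltage as output), ω_n = 1/√(LC) = 1/√(891 µH · 456 nF) = 49600 rad/s.
ζ = (R/2)·√(C/L) = (57.1/2)·√(456 nF/891 µH) = 0.646.
ω_d = ω_n√(1−ζ²) = 37900 rad/s. t_p = π/ω_d = 0.0000829 s.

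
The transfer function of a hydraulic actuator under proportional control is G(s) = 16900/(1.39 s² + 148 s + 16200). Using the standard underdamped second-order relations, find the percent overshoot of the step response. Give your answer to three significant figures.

Dividing through by 1.39: denominator becomes s² + 106.5 s + 11650.
So ω_n = √11650 = 108 rad/s and ζ = 106.5/(2·108) = 0.493.
%OS = 100·exp(−πζ/√(1−ζ²)) = 16.8%.

%OS ≈ 16.8%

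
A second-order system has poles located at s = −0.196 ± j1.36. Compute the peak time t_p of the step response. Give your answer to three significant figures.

t_p ≈ 2.31 s

t_p = π/ω_d with ω_d = 1.36 (the imaginary part), so t_p = 2.31 s.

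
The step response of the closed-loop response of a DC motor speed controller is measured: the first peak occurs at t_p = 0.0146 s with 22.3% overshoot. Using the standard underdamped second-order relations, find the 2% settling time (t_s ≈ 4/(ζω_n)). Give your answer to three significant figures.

ζ from %OS: ζ = |ln 0.223|/√(π²+ln²0.223) = 0.431.
t_p = π/ω_d ⇒ ω_d = 215 rad/s; then ω_n = ω_d/√(1−ζ²) = 238 rad/s.
t_s ≈ 4/(ζω_n) = 4/(0.431·238) = 0.0389 s.

t_s ≈ 0.0389 s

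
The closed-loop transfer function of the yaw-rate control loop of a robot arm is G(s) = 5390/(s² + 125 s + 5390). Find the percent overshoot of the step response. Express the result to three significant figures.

Matching coefficients with s² + 2ζω_n s + ω_n² gives ω_n² = 5390 ⇒ ω_n = 73.4 rad/s, and ζ = 125/(2ω_n) = 0.851.
%OS = 100·exp(−πζ/√(1−ζ²)) = 0.611%.

%OS ≈ 0.611%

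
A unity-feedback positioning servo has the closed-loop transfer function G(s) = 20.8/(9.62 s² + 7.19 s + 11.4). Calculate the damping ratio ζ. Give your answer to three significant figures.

ζ ≈ 0.343

Dividing through by 9.62: denominator becomes s² + 0.7474 s + 1.185.
So ω_n = √1.185 = 1.09 rad/s and ζ = 0.7474/(2·1.09) = 0.343.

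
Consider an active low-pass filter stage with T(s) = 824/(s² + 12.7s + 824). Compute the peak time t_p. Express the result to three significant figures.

ω_n = √824 = 28.7 rad/s; ζ = 12.7/(2·28.7) = 0.221.
The damped frequency ω_d = ω_n√(1−ζ²) = 28.0 rad/s. Then t_p = π/ω_d = 0.112 s.

t_p ≈ 0.112 s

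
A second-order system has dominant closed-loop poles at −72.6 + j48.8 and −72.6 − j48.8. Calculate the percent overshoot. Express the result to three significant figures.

|pole| = ω_n = √(72.6² + 48.8²) = 87.5 rad/s; ζ = cos θ = σ/ω_n = 0.830.
%OS = 100 e^{−πζ/√(1−ζ²)} with ζ = 0.830 gives 0.934%.

%OS ≈ 0.934%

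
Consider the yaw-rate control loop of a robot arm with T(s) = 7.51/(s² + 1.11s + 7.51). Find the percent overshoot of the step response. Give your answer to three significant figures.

%OS ≈ 52.2%

ω_n = √7.51 = 2.74 rad/s; ζ = 1.11/(2·2.74) = 0.203.
%OS = 100 e^{−πζ/√(1−ζ²)} with ζ = 0.203 gives 52.2%.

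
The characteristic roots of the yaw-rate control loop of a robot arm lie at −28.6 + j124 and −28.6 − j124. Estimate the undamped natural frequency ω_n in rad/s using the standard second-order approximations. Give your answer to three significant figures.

|pole| = ω_n = √(28.6² + 124²) = 127 rad/s; ζ = cos θ = σ/ω_n = 0.225.

ω_n ≈ 127 rad/s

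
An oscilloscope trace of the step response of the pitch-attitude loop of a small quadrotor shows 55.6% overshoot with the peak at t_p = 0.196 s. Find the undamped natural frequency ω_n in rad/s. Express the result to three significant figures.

ζ from %OS: ζ = |ln 0.556|/√(π²+ln²0.556) = 0.184.
From t_p = π/ω_d, ω_d = π/0.196 = 16.0 rad/s, so ω_n = ω_d/√(1−ζ²) = 16.3 rad/s.

ω_n ≈ 16.3 rad/s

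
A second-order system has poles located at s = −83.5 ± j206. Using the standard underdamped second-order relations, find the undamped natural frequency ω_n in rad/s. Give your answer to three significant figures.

The poles are at −σ ± jω_d with σ = 83.5 and ω_d = 206, so ω_n = √(σ²+ω_d²) = 222 rad/s and ζ = σ/ω_n = 0.376.

ω_n ≈ 222 rad/s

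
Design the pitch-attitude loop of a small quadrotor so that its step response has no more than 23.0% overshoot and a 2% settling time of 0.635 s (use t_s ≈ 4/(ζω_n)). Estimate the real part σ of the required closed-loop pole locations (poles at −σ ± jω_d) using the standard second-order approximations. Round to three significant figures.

σ ≈ 6.30

The settling-time spec alone fixes σ = ζω_n = 4/t_s = 4/0.635 = 6.30.
(Overshoot then fixes ζ = 0.424 and hence ω_d = σ·√(1−ζ²)/ζ = 13.5 rad/s.)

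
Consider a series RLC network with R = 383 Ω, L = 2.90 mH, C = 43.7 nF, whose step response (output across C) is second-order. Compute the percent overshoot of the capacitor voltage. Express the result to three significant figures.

For a series RLC circuit (capacitor voltage as output), ω_n = 1/√(LC) = 1/√(2.90 mH · 43.7 nF) = 88800 rad/s.
ζ = (R/2)·√(C/L) = (383/2)·√(43.7 nF/2.90 mH) = 0.743.
%OS = 100·exp(−πζ/√(1−ζ²)) = 3.05%.

%OS ≈ 3.05%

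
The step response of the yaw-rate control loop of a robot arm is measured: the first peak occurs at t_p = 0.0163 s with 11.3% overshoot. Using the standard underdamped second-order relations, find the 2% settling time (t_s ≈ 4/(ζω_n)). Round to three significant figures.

From the overshoot, ζ = −ln(OS)/√(π²+ln²(OS)) = 0.570.
From t_p = π/ω_d, ω_d = π/0.0163 = 193 rad/s, so ω_n = ω_d/√(1−ζ²) = 235 rad/s.
t_s ≈ 4/(ζω_n) = 4/(0.570·235) = 0.0299 s.

t_s ≈ 0.0299 s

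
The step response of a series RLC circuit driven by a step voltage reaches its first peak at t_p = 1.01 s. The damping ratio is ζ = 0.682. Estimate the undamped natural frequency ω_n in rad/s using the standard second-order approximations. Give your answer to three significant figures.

ω_n ≈ 4.25 rad/s

Peak time t_p = π/ω_d, so ω_d = π/t_p = π/1.01 = 3.11 rad/s.
ω_n = ω_d/√(1−ζ²) = 3.11/√0.535 = 4.25 rad/s.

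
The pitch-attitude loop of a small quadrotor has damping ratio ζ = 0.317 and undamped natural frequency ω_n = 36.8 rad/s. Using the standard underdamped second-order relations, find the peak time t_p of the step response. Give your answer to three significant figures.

t_p ≈ 0.0900 s

The damped frequency is ω_d = ω_n√(1−ζ²) = 36.8·√(1−0.100) = 34.9 rad/s.
Peak time t_p = π/ω_d = π/34.9 = 0.0900 s.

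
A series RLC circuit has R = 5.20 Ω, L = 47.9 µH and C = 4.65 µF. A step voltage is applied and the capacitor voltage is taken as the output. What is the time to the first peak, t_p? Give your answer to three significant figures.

For a series RLC circuit (capacitor voltage as output), ω_n = 1/√(LC) = 1/√(47.9 µH · 4.65 µF) = 67000 rad/s.
ζ = (R/2)·√(C/L) = (5.20/2)·√(4.65 µF/47.9 µH) = 0.810.
ω_d = ω_n√(1−ζ²) = 39300 rad/s. t_p = π/ω_d = 0.0000800 s.

t_p ≈ 0.0000800 s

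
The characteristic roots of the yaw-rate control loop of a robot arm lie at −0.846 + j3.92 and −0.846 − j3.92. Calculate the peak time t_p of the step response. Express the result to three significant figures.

t_p = π/ω_d with ω_d = 3.92 (the imaginary part), so t_p = 0.801 s.

t_p ≈ 0.801 s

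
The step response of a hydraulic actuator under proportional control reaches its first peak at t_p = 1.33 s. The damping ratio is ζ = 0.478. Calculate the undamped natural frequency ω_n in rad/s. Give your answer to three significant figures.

Peak time t_p = π/ω_d, so ω_d = π/t_p = π/1.33 = 2.36 rad/s.
ω_n = ω_d/√(1−ζ²) = 2.36/√0.772 = 2.69 rad/s.

ω_n ≈ 2.69 rad/s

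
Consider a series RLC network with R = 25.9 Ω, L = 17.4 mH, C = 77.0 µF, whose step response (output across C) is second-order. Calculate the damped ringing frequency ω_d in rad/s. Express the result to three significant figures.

For a series RLC circuit (capacitor voltage as output), ω_n = 1/√(LC) = 1/√(17.4 mH · 77.0 µF) = 864 rad/s.
ζ = (R/2)·√(C/L) = (25.9/2)·√(77.0 µF/17.4 mH) = 0.861.
The damped frequency ω_d = ω_n√(1−ζ²) = 439 rad/s.

ω_d ≈ 439 rad/s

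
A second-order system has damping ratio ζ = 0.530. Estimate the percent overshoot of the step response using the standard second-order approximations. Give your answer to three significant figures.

For an underdamped second-order system, %OS = 100·exp(−πζ/√(1−ζ²)).
πζ/√(1−ζ²) = π·0.530/√(1−0.281) = 1.964, so %OS = 100·e^(−1.964) = 14.0%.

%OS ≈ 14.0%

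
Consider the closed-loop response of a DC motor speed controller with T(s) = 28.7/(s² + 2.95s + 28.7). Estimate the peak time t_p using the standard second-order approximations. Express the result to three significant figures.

t_p ≈ 0.610 s

ω_n = √28.7 = 5.36 rad/s; ζ = 2.95/(2·5.36) = 0.275.
ω_d = ω_n√(1−ζ²) = 5.15 rad/s. Then t_p = π/ω_d = 0.610 s.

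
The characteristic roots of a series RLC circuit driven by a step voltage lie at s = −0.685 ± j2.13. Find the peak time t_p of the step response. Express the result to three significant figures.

t_p = π/ω_d with ω_d = 2.13 (the imaginary part), so t_p = 1.47 s.

t_p ≈ 1.47 s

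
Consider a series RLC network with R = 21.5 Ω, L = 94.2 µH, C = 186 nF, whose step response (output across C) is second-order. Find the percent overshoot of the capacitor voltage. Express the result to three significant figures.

%OS ≈ 18.1%

For a series RLC circuit (capacitor voltage as output), ω_n = 1/√(LC) = 1/√(94.2 µH · 186 nF) = 239000 rad/s.
ζ = (R/2)·√(C/L) = (21.5/2)·√(186 nF/94.2 µH) = 0.478.
Overshoot: exp(−π·0.478/√(1−0.478²)) = 0.181, i.e. 18.1%.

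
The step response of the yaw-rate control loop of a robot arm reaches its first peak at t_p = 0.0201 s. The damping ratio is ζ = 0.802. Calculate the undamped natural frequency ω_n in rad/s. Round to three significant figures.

ω_n ≈ 262 rad/s

Peak time t_p = π/ω_d, so ω_d = π/t_p = π/0.0201 = 156 rad/s.
ω_n = ω_d/√(1−ζ²) = 156/√0.357 = 262 rad/s.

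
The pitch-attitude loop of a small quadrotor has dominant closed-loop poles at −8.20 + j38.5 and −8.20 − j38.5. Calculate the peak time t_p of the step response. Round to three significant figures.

t_p ≈ 0.0816 s

t_p = π/ω_d with ω_d = 38.5 (the imaginary part), so t_p = 0.0816 s.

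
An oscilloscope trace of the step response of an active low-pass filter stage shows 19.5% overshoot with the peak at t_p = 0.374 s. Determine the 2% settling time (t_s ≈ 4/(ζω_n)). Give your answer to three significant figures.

ζ from %OS: ζ = |ln 0.195|/√(π²+ln²0.195) = 0.462.
t_p = π/ω_d ⇒ ω_d = 8.40 rad/s; then ω_n = ω_d/√(1−ζ²) = 9.47 rad/s.
t_s ≈ 4/(ζω_n) = 4/(0.462·9.47) = 0.915 s.

t_s ≈ 0.915 s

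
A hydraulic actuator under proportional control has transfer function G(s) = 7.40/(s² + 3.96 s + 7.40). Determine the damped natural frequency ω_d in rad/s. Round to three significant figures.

ω_n = √7.40 = 2.72 rad/s; ζ = 3.96/(2·2.72) = 0.728.
ω_d = ω_n√(1−ζ²) = 1.87 rad/s.

ω_d ≈ 1.87 rad/s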